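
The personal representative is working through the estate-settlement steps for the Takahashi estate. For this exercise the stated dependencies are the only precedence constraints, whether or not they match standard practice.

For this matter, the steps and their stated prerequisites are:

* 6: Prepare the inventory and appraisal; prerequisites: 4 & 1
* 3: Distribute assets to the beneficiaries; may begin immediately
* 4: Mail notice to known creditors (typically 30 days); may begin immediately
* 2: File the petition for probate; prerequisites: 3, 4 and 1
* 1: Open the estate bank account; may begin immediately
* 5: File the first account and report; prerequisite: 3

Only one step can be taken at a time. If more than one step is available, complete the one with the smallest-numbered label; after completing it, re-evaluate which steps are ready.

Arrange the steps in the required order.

1, 3, 4, 2, 5, 6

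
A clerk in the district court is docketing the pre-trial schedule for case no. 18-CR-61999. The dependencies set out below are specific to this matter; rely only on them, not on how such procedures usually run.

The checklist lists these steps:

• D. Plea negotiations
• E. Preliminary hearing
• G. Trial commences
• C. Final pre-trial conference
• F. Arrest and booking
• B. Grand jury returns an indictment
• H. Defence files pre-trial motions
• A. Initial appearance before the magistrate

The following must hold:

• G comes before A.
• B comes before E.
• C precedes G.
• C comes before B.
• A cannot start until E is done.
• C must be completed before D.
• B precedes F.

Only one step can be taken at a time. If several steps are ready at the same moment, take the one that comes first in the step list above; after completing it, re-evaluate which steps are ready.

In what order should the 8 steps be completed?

C → D → G → B → E → F → H → A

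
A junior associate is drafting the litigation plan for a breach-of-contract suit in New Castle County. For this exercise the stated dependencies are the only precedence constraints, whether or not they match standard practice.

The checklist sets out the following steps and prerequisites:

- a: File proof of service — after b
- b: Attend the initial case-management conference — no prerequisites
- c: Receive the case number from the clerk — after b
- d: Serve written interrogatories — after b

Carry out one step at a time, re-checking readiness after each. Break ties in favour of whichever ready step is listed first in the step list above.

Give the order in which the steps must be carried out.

b is the only step with nothing outstanding, so it goes first.
Now a, c and d have their prerequisites met. a is listed earlier, so a next.
Now c and d have their prerequisites met. c is listed earlier, so c next.
d is the only step now ready → d.

b a c d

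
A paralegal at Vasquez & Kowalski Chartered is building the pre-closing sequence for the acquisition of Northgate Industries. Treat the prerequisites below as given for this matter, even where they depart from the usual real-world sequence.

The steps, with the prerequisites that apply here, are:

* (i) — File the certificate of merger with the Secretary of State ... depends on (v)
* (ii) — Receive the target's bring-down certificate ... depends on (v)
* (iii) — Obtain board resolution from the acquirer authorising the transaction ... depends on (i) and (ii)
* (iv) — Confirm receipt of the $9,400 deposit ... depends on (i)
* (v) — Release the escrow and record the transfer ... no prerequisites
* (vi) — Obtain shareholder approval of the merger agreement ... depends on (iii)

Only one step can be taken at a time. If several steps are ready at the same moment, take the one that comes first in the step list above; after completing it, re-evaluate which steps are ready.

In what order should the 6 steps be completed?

(v) (i) (ii) (iii) (iv) (vi)

(v) is the only step with nothing outstanding, so it goes first.
(i) and (ii) are both available; (i) is listed earlier → (i).
(iv) now also ready, so the ready set is {(ii), (iv)}; (ii) is listed earlier → (ii).
(iii) and (iv) are both available; (iii) is listed earlier → (iii).
(vi) now also ready, so the ready set is {(iv), (vi)}; (iv) is listed earlier → (iv).
Next only (vi) has its prerequisites met → (vi).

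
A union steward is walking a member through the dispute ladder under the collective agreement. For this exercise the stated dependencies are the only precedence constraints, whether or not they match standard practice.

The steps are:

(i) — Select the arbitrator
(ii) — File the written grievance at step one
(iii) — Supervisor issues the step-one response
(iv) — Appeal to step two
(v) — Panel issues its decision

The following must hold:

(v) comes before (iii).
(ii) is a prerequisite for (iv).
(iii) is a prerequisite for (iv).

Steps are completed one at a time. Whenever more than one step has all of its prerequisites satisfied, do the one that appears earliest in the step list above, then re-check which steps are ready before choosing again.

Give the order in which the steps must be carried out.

Nothing is required for (i), (ii) and (v). (i) is listed earlier → (i) first.
Now (ii) and (v) have their prerequisites met. (ii) is listed earlier, so (ii) next.
(v) is the only step now ready → (v).
That leaves (iii) as the only ready step → (iii).
Next only (iv) has its prerequisites met → (iv).

(i) (ii) (v) (iii) (iv)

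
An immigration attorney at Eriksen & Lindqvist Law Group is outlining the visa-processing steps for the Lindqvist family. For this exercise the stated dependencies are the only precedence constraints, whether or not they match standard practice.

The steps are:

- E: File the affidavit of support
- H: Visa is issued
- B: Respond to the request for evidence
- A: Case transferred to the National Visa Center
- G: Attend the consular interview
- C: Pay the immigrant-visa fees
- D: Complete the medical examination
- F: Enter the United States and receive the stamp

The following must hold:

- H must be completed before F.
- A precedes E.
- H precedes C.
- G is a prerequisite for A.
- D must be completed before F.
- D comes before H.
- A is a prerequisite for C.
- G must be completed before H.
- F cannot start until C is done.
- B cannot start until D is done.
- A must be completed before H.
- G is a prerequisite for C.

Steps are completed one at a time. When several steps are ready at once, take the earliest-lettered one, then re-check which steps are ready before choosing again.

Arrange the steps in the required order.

D and G have no prerequisites; D has the earlier label, so D is first.
Now B and G have their prerequisites met. B has the earlier label, so B next.
Next only G has its prerequisites met → G.
A is the only step now ready → A.
Now E and H have their prerequisites met. E has the earlier label, so E next.
H needed A, D and G, now all done → H.
C is the only step now ready → C.
Next only F has its prerequisites met → F.

D → B → G → A → E → H → C → F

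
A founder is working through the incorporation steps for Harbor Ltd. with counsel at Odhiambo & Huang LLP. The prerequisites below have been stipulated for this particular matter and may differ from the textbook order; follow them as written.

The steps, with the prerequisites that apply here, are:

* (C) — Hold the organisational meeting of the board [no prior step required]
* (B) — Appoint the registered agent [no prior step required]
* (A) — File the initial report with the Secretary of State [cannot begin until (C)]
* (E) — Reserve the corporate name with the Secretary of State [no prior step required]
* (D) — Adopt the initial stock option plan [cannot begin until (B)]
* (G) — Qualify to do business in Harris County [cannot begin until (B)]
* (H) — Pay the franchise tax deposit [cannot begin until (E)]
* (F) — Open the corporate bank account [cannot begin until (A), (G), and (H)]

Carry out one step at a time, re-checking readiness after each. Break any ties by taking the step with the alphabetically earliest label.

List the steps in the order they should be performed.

(B), (C) and (E) have no prerequisites; (B) has the earlier label, so (B) is first.
Ready: (C), (D), (E) and (G). (C) has the earlier label → (C).
Ready: (A), (D), (E) and (G). (A) has the earlier label → (A).
Now (D), (E) and (G) have their prerequisites met. (D) has the earlier label, so (D) next.
Ready: (E) and (G). (E) has the earlier label → (E).
(H) now also ready, so the ready set is {(G), (H)}; (G) has the earlier label → (G).
(H) needed (E), now all done → (H).
Next only (F) has its prerequisites met → (F).

(B) (C) (A) (D) (E) (G) (H) (F)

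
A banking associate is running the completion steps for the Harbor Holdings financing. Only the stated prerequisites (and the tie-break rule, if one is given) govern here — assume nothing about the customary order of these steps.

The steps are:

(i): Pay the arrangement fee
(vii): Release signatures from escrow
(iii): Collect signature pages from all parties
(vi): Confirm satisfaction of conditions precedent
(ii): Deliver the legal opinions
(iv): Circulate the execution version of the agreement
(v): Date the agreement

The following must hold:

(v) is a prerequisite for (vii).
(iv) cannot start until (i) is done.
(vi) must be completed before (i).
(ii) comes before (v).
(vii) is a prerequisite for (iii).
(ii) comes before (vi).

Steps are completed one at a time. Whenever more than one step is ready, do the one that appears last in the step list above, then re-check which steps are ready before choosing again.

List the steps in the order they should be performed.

(ii), (v), (vi), (vii), (iii), (i), (iv)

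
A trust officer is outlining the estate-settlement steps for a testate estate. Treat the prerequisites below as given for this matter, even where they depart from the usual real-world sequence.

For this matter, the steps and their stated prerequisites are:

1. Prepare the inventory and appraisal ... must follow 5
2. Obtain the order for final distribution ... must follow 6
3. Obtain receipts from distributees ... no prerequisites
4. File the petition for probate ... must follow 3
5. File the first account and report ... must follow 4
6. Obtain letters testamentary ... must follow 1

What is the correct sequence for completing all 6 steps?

3, 4, 5, 1, 6, 2

Only 3 has no prerequisites, so it is first.
4 needed 3, now all done → 4.
5 needed 4, now all done → 5.
1 needed 5, now all done → 1.
Next only 6 has its prerequisites met → 6.
Next only 2 has its prerequisites met → 2.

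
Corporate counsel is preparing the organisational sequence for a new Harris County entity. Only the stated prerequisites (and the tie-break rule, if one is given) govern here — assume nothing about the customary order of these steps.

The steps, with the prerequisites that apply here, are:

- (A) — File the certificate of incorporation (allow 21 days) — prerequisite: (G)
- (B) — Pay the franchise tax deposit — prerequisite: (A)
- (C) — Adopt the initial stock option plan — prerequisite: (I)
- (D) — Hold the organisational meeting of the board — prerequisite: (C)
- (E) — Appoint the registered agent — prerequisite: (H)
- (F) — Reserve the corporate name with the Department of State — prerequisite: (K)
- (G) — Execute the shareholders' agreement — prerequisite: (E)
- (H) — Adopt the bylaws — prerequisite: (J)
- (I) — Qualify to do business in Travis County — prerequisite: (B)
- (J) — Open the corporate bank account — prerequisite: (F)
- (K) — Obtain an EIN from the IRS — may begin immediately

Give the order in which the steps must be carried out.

(K) (F) (J) (H) (E) (G) (A) (B) (I) (C) (D)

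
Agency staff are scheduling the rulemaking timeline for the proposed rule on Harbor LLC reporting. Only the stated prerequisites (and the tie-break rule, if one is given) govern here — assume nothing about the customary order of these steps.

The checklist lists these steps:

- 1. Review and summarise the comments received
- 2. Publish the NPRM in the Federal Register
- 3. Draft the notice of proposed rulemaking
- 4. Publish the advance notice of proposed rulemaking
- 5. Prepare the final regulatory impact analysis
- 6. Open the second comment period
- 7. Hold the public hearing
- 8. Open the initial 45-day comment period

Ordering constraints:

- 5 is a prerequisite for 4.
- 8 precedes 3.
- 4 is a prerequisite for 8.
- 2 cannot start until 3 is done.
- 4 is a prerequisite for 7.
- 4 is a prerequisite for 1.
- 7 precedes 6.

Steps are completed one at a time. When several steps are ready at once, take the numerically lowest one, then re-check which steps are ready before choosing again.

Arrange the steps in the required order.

5 is the only step with nothing outstanding, so it goes first.
That leaves 4 as the only ready step → 4.
1, 7 and 8 are all available; 1 has the earlier label → 1.
Now 7 and 8 have their prerequisites met. 7 has the earlier label, so 7 next.
6 and 8 are both available; 6 has the earlier label → 6.
That leaves 8 as the only ready step → 8.
Next only 3 has its prerequisites met → 3.
Next only 2 has its prerequisites met → 2.

5, 4, 1, 7, 6, 8, 3, 2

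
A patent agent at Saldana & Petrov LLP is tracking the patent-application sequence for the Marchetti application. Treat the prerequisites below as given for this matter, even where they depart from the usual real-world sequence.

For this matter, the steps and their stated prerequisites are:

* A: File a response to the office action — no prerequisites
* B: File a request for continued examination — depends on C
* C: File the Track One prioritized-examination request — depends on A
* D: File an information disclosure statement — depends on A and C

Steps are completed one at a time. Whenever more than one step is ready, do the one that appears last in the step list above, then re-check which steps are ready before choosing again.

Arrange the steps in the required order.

A, C, D, B

A is the only step with nothing outstanding, so it goes first.
C is the only step now ready → C.
Ready: D and B. D is listed later → D.
B is the only step now ready → B.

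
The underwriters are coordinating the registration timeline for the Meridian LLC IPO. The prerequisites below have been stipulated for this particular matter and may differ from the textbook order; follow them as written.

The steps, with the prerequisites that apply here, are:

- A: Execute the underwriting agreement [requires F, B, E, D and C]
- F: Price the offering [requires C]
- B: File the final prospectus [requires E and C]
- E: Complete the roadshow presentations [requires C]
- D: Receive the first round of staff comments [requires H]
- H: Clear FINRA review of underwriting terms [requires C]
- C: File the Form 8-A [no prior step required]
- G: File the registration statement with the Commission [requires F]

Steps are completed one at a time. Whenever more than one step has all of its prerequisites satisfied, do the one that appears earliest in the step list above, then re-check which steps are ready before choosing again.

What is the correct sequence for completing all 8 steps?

C, F, E, B, H, D, A, G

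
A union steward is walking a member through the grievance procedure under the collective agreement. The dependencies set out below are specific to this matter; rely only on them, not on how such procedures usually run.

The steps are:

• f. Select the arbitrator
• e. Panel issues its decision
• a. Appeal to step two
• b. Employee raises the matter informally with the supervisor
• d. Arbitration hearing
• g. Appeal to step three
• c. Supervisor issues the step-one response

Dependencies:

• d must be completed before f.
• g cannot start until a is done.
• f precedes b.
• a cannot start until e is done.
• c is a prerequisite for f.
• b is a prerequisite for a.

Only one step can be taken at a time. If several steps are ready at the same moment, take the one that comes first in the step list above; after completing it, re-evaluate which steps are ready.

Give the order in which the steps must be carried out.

e, d, c, f, b, a, g

Nothing is required for e, d and c. e is listed earlier → e first.
Now d and c have their prerequisites met. d is listed earlier, so d next.
c is the only step now ready → c.
Next only f has its prerequisites met → f.
b is the only step now ready → b.
a needed e and b, now all done → a.
Next only g has its prerequisites met → g.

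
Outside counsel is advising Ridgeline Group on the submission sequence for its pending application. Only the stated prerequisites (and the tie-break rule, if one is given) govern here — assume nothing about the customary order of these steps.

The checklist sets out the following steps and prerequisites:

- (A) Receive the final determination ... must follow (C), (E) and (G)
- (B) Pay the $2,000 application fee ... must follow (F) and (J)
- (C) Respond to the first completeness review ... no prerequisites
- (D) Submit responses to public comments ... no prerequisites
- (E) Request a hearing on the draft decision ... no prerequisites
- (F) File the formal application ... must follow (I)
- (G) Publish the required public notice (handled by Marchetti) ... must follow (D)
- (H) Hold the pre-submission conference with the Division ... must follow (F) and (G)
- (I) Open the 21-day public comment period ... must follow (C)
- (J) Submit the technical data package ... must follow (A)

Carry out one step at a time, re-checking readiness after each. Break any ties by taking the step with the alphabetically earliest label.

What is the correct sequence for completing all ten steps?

(C) → (D) → (E) → (G) → (A) → (I) → (F) → (H) → (J) → (B)

Nothing is required for (C), (D) and (E). (C) has the earlier label → (C) first.
(D), (E) and (I) are all available; (D) has the earlier label → (D).
(G) now also ready, so the ready set is {(E), (G), (I)}; (E) has the earlier label → (E).
Ready: (G) and (I). (G) has the earlier label → (G).
(A) now also ready, so the ready set is {(A), (I)}; (A) has the earlier label → (A).
Ready: (I) and (J). (I) has the earlier label → (I).
Now (F) and (J) have their prerequisites met. (F) has the earlier label, so (F) next.
Now (H) and (J) have their prerequisites met. (H) has the earlier label, so (H) next.
Next only (J) has its prerequisites met → (J).
Next only (B) has its prerequisites met → (B).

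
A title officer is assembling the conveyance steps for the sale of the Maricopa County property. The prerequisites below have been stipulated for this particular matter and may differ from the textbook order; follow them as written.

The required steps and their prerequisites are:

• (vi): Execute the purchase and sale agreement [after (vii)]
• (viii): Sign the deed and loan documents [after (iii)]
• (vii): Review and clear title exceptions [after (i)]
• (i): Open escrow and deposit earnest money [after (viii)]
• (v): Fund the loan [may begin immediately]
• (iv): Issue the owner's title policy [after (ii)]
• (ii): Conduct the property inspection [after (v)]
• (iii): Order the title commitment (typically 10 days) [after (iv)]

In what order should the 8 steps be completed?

(v), (ii), (iv), (iii), (viii), (i), (vii), (vi)

Only (v) has no prerequisites, so it is first.
(ii) needed (v), now all done → (ii).
(iv) is the only step now ready → (iv).
That leaves (iii) as the only ready step → (iii).
Next only (viii) has its prerequisites met → (viii).
That leaves (i) as the only ready step → (i).
(vii) needed (i), now all done → (vii).
(vi) needed (vii), now all done → (vi).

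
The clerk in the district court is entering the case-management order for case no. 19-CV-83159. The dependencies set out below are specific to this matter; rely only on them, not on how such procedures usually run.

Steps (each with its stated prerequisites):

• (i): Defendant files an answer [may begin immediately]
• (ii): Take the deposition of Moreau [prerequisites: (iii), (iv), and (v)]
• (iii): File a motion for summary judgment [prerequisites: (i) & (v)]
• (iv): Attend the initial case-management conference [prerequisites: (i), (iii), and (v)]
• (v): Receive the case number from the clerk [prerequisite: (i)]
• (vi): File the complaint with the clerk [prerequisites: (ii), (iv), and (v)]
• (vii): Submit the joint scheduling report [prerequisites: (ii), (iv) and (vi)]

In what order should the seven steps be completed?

(i) (v) (iii) (iv) (ii) (vi) (vii)

(i) has no prerequisites → (i) first.
(v) needed (i), now all done → (v).
(iii) needed (i) and (v), now all done → (iii).
Next only (iv) has its prerequisites met → (iv).
That leaves (ii) as the only ready step → (ii).
(vi) needed (ii), (iv) and (v), now all done → (vi).
(vii) is the only step now ready → (vii).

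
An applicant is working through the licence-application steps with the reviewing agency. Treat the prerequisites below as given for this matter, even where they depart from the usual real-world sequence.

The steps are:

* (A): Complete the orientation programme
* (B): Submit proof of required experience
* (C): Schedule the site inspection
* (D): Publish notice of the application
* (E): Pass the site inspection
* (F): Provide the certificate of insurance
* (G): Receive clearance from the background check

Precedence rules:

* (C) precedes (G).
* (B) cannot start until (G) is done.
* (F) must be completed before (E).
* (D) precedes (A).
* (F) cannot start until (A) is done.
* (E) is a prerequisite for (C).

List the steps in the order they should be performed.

(D) (A) (F) (E) (C) (G) (B)

(D) has no prerequisites → (D) first.
(A) is the only step now ready → (A).
(F) needed (A), now all done → (F).
(E) is the only step now ready → (E).
(C) is the only step now ready → (C).
That leaves (G) as the only ready step → (G).
Next only (B) has its prerequisites met → (B).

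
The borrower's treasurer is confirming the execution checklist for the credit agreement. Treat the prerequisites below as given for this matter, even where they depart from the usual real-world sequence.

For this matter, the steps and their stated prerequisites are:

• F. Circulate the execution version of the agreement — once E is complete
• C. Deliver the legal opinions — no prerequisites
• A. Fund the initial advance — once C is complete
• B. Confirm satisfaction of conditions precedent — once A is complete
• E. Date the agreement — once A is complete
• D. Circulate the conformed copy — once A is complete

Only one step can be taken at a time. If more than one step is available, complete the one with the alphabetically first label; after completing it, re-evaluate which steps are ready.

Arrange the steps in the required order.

C, A, B, D, E, F

Only C has no prerequisites, so it is first.
A needed C, now all done → A.
Now B, D and E have their prerequisites met. B has the earlier label, so B next.
D and E are both available; D has the earlier label → D.
E needed A, now all done → E.
That leaves F as the only ready step → F.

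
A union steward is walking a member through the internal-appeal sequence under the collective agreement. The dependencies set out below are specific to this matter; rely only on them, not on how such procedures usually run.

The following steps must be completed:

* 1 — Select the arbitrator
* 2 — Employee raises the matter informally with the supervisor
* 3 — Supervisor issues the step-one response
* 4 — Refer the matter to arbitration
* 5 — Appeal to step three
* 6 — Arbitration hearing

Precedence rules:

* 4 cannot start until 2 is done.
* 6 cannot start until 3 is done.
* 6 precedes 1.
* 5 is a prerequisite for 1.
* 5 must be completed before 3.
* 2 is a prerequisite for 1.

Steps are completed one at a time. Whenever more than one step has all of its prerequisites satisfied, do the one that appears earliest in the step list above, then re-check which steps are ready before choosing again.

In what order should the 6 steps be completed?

2 → 4 → 5 → 3 → 6 → 1

Nothing is required for 2 and 5. 2 is listed earlier → 2 first.
4 now also ready, so the ready set is {4, 5}; 4 is listed earlier → 4.
Next only 5 has its prerequisites met → 5.
That leaves 3 as the only ready step → 3.
6 is the only step now ready → 6.
1 is the only step now ready → 1.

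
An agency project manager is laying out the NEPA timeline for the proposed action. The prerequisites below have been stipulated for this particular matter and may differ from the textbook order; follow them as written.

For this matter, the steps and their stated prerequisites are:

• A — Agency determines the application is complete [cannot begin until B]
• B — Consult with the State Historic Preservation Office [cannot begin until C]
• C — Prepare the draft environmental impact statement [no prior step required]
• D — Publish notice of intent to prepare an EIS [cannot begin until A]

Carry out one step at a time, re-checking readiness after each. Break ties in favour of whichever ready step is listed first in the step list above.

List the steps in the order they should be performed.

C B A D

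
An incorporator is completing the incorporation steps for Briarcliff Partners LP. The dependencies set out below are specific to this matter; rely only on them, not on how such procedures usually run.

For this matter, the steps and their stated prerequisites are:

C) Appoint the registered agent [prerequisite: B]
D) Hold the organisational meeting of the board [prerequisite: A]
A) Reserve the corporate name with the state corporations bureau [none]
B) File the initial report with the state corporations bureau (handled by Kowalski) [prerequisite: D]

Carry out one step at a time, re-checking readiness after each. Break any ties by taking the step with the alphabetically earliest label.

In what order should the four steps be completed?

Only A has no prerequisites, so it is first.
That leaves D as the only ready step → D.
B needed D, now all done → B.
That leaves C as the only ready step → C.

A, D, B, C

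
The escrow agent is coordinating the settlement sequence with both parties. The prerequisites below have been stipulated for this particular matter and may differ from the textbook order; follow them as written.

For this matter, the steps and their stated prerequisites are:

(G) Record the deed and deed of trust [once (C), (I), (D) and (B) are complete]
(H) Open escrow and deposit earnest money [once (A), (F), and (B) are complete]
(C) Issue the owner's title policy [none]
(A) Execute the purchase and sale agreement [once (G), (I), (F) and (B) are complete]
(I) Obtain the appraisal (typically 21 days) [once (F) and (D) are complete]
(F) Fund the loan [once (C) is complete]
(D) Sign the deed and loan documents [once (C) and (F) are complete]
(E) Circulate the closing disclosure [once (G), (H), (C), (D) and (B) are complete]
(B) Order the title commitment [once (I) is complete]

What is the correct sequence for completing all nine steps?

(C), (F), (D), (I), (B), (G), (A), (H), (E)

(C) has no prerequisites → (C) first.
(F) is the only step now ready → (F).
(D) needed (C) and (F), now all done → (D).
(I) is the only step now ready → (I).
(B) is the only step now ready → (B).
Next only (G) has its prerequisites met → (G).
(A) needed (G), (I), (F) and (B), now all done → (A).
Next only (H) has its prerequisites met → (H).
That leaves (E) as the only ready step → (E).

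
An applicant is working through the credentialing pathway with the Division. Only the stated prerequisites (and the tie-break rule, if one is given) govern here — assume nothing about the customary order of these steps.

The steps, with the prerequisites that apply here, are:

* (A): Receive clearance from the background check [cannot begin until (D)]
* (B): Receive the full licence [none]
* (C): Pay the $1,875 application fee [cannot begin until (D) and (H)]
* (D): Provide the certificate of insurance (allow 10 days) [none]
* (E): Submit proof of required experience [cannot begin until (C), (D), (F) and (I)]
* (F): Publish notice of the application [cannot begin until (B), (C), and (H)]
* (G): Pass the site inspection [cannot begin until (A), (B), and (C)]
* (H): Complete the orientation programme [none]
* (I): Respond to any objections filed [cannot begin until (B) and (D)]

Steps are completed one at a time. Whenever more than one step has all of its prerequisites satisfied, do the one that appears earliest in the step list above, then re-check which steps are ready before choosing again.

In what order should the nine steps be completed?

(B), (D) and (H) have no prerequisites; (B) is listed earlier, so (B) is first.
Now (D) and (H) have their prerequisites met. (D) is listed earlier, so (D) next.
(A) and (I) now also ready, so the ready set is {(A), (H), (I)}; (A) is listed earlier → (A).
Now (H) and (I) have their prerequisites met. (H) is listed earlier, so (H) next.
Ready: (C) and (I). (C) is listed earlier → (C).
Ready: (F), (G) and (I). (F) is listed earlier → (F).
Now (G) and (I) have their prerequisites met. (G) is listed earlier, so (G) next.
That leaves (I) as the only ready step → (I).
(E) needed (C), (D), (F) and (I), now all done → (E).

(B) (D) (A) (H) (C) (F) (G) (I) (E)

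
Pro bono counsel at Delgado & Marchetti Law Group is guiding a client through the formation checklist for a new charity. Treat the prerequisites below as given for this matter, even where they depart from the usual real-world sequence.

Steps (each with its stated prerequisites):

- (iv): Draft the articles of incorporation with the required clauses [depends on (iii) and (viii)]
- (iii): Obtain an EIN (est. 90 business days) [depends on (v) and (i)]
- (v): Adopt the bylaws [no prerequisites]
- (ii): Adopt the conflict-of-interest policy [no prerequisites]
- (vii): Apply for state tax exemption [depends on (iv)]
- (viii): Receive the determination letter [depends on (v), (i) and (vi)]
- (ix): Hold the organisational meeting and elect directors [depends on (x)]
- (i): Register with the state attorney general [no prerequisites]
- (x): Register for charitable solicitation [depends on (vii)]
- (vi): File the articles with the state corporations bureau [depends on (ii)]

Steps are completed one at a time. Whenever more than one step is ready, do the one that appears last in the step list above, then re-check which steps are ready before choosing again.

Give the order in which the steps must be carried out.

(i) (ii) (vi) (v) (viii) (iii) (iv) (vii) (x) (ix)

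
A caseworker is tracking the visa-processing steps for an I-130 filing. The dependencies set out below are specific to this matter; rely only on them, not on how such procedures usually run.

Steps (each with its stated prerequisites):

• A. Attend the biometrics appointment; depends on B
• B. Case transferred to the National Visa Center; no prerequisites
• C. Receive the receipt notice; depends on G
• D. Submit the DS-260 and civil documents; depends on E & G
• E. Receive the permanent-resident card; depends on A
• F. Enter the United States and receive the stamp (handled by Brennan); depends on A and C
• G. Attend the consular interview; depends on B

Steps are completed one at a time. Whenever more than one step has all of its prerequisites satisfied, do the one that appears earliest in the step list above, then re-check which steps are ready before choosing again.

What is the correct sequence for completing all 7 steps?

B is the only step with nothing outstanding, so it goes first.
Now A and G have their prerequisites met. A is listed earlier, so A next.
E now also ready, so the ready set is {E, G}; E is listed earlier → E.
G is the only step now ready → G.
C and D are both available; C is listed earlier → C.
F now also ready, so the ready set is {D, F}; D is listed earlier → D.
Next only F has its prerequisites met → F.

B A E G C D F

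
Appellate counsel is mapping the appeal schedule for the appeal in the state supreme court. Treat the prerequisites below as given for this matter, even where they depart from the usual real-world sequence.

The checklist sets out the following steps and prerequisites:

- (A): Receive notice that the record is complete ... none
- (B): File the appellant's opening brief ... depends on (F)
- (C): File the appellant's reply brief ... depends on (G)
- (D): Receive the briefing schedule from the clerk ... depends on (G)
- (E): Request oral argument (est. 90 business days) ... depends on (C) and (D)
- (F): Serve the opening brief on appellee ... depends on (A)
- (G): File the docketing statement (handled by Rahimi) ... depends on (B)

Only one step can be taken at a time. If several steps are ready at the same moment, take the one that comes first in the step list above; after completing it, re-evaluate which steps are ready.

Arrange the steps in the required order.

Only (A) has no prerequisites, so it is first.
Next only (F) has its prerequisites met → (F).
That leaves (B) as the only ready step → (B).
That leaves (G) as the only ready step → (G).
Ready: (C) and (D). (C) is listed earlier → (C).
(D) needed (G), now all done → (D).
(E) is the only step now ready → (E).

(A), (F), (B), (G), (C), (D), (E)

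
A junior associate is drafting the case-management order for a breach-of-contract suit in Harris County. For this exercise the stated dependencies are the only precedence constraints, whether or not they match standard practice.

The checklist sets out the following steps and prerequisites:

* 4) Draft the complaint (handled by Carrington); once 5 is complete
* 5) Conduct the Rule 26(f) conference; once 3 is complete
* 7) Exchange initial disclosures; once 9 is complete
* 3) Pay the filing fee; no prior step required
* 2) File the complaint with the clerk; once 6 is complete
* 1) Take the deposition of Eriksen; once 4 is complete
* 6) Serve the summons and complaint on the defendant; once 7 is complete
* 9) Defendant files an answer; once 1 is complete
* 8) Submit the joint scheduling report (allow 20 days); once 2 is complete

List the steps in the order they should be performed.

3, 5, 4, 1, 9, 7, 6, 2, 8

3 has no prerequisites → 3 first.
5 needed 3, now all done → 5.
Next only 4 has its prerequisites met → 4.
1 needed 4, now all done → 1.
9 needed 1, now all done → 9.
That leaves 7 as the only ready step → 7.
6 is the only step now ready → 6.
2 needed 6, now all done → 2.
8 needed 2, now all done → 8.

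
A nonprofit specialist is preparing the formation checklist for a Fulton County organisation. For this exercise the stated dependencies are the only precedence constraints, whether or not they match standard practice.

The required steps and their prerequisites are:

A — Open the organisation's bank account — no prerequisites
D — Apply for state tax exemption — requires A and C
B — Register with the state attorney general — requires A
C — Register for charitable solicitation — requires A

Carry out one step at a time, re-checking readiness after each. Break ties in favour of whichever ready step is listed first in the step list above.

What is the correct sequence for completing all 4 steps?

A, B, C, D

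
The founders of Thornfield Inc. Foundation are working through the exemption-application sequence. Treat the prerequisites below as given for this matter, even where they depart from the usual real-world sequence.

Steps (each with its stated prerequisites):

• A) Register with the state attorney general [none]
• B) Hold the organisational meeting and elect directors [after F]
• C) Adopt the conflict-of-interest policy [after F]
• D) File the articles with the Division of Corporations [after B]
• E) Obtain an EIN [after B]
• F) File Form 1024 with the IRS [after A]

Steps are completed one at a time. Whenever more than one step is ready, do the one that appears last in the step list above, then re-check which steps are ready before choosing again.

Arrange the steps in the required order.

A, F, C, B, E, D

A is the only step with nothing outstanding, so it goes first.
Next only F has its prerequisites met → F.
C and B are both available; C is listed later → C.
B is the only step now ready → B.
Ready: E and D. E is listed later → E.
That leaves D as the only ready step → D.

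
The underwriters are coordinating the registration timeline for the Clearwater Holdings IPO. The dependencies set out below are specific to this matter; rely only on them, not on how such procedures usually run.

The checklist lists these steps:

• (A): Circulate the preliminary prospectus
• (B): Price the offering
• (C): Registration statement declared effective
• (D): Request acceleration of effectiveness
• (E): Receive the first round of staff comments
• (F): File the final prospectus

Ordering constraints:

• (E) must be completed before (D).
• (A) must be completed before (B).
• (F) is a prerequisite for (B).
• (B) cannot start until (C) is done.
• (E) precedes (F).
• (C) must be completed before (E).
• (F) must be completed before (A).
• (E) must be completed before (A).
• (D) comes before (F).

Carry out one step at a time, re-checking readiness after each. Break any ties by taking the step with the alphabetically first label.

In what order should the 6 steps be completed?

(C) → (E) → (D) → (F) → (A) → (B)

(C) has no prerequisites → (C) first.
That leaves (E) as the only ready step → (E).
Next only (D) has its prerequisites met → (D).
(F) needed (D) and (E), now all done → (F).
That leaves (A) as the only ready step → (A).
(B) needed (A), (C) and (F), now all done → (B).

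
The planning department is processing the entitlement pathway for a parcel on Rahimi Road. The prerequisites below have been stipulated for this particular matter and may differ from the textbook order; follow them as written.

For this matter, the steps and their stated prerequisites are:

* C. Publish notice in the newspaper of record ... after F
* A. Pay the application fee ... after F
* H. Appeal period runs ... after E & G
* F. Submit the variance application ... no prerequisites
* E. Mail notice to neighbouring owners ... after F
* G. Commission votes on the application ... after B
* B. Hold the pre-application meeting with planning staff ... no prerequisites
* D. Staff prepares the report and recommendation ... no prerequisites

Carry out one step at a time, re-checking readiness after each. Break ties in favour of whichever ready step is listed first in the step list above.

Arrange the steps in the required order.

F → C → A → E → B → G → H → D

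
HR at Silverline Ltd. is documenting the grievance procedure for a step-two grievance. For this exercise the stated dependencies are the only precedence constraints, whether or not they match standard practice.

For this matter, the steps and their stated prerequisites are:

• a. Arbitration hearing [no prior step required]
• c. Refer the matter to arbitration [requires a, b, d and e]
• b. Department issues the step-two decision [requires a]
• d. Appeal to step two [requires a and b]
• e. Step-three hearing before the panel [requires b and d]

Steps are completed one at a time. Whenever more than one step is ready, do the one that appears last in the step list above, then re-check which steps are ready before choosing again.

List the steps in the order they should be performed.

a → b → d → e → c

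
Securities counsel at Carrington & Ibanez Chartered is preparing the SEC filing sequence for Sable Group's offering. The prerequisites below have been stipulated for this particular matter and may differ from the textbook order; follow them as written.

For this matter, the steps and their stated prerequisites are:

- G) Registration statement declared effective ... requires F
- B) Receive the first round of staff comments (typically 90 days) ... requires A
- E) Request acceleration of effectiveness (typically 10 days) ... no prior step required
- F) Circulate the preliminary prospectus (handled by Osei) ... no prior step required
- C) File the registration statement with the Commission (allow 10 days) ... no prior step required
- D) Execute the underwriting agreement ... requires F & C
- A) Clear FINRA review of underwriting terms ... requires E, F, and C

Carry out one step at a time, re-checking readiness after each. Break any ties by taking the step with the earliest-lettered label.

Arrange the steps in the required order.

Nothing is required for C, E and F. C has the earlier label → C first.
Ready: E and F. E has the earlier label → E.
That leaves F as the only ready step → F.
Ready: A, D and G. A has the earlier label → A.
B now also ready, so the ready set is {B, D, G}; B has the earlier label → B.
Ready: D and G. D has the earlier label → D.
G is the only step now ready → G.

C E F A B D G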